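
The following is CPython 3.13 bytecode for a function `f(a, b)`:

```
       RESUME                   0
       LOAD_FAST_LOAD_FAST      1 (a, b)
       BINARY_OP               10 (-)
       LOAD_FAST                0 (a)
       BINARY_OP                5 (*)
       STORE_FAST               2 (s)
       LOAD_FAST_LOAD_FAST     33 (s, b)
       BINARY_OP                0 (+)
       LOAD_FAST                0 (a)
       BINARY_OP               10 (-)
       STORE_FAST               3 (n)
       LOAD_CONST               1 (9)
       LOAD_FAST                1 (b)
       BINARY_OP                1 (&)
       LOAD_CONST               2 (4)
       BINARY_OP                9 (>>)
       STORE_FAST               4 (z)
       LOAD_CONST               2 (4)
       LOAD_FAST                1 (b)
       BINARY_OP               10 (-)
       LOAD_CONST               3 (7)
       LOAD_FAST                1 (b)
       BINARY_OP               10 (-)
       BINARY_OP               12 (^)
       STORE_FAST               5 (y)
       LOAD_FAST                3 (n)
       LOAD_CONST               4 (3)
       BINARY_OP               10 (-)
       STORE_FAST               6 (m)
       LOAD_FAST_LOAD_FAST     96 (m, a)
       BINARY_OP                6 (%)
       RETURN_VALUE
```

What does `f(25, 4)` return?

1

LOAD_FAST_LOAD_FAST a,b → push 25,4. Stack: [25, 4]
BINARY_OP - → 25 - 4 = 21. Stack: [21]
LOAD_FAST a → push 25. Stack: [21, 25]
BINARY_OP * → 21 * 25 = 525. Stack: [525]
STORE_FAST s → s=525. Stack: []
LOAD_FAST_LOAD_FAST s,b → push 525,4. Stack: [525, 4]
BINARY_OP + → 525 + 4 = 529. Stack: [529]
LOAD_FAST a → push 25. Stack: [529, 25]
BINARY_OP - → 529 - 25 = 504. Stack: [504]
STORE_FAST n → n=504. Stack: []
LOAD_CONST → push 9. Stack: [9]
LOAD_FAST b → push 4. Stack: [9, 4]
BINARY_OP & → 9 & 4 = 0. Stack: [0]
LOAD_CONST → push 4. Stack: [0, 4]
BINARY_OP >> → 0 >> 4 = 0. Stack: [0]
STORE_FAST z → z=0. Stack: []
LOAD_CONST → push 4. Stack: [4]
LOAD_FAST b → push 4. Stack: [4, 4]
BINARY_OP - → 4 - 4 = 0. Stack: [0]
LOAD_CONST → push 7. Stack: [0, 7]
LOAD_FAST b → push 4. Stack: [0, 7, 4]
BINARY_OP - → 7 - 4 = 3. Stack: [0, 3]
BINARY_OP ^ → 0 ^ 3 = 3. Stack: [3]
STORE_FAST y → y=3. Stack: []
LOAD_FAST n → push 504. Stack: [504]
LOAD_CONST → push 3. Stack: [504, 3]
BINARY_OP - → 504 - 3 = 501. Stack: [501]
STORE_FAST m → m=501. Stack: []
LOAD_FAST_LOAD_FAST m,a → push 501,25. Stack: [501, 25]
BINARY_OP % → 501 % 25 = 1. Stack: [1]
RETURN_VALUE → return 1.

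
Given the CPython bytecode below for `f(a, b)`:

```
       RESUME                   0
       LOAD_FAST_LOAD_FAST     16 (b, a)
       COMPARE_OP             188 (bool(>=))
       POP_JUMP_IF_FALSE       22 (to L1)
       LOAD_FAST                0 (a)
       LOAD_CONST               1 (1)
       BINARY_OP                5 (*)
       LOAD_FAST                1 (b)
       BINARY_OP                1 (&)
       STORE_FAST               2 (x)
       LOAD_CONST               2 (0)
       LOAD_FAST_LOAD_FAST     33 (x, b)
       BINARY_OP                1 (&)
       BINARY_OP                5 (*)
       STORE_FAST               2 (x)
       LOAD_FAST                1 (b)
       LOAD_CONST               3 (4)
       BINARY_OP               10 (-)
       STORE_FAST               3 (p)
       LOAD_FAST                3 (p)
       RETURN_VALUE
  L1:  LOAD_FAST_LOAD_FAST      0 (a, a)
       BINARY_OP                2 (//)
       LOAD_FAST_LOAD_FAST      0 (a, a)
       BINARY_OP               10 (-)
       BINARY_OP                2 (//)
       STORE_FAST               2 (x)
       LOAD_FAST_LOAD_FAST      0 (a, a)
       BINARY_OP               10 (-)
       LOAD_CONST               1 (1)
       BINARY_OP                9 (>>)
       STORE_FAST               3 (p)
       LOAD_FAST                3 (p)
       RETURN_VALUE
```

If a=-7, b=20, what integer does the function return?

LOAD_FAST_LOAD_FAST b,a → push 20,-7. Stack: [20, -7]
COMPARE_OP bool(>=) → 20 vs -7 = True. Stack: [True]
POP_JUMP_IF_FALSE → pop True; no jump. Stack: []
LOAD_FAST a → push -7. Stack: [-7]
LOAD_CONST → push 1. Stack: [-7, 1]
BINARY_OP * → -7 * 1 = -7. Stack: [-7]
LOAD_FAST b → push 20. Stack: [-7, 20]
BINARY_OP & → -7 & 20 = 16. Stack: [16]
STORE_FAST x → x=16. Stack: []
LOAD_CONST → push 0. Stack: [0]
LOAD_FAST_LOAD_FAST x,b → push 16,20. Stack: [0, 16, 20]
BINARY_OP & → 16 & 20 = 16. Stack: [0, 16]
BINARY_OP * → 0 * 16 = 0. Stack: [0]
STORE_FAST x → x=0. Stack: []
LOAD_FAST b → push 20. Stack: [20]
LOAD_CONST → push 4. Stack: [20, 4]
BINARY_OP - → 20 - 4 = 16. Stack: [16]
STORE_FAST p → p=16. Stack: []
LOAD_FAST p → push 16. Stack: [16]
RETURN_VALUE → return 16.

16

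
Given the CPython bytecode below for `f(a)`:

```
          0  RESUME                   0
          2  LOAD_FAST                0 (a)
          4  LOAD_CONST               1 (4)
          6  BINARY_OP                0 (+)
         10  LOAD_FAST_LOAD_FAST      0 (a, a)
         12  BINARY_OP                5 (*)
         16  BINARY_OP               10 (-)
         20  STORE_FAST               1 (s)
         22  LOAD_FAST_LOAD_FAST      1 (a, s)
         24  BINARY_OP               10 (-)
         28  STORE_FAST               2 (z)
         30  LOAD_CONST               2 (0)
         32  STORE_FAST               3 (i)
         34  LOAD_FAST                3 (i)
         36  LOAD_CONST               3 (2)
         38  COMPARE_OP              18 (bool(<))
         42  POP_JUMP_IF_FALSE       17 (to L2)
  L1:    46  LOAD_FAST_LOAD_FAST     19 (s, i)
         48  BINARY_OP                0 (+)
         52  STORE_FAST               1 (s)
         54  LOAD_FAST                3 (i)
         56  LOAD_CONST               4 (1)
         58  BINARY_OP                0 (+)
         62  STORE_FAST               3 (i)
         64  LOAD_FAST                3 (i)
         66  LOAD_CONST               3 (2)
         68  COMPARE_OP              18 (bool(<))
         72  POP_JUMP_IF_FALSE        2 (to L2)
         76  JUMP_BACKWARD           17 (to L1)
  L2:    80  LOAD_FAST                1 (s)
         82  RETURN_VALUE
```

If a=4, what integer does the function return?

-7

LOAD_FAST a → push 4. Stack: [4]
LOAD_CONST → push 4. Stack: [4, 4]
BINARY_OP + → 4 + 4 = 8. Stack: [8]
LOAD_FAST_LOAD_FAST a,a → push 4,4. Stack: [8, 4, 4]
BINARY_OP * → 4 * 4 = 16. Stack: [8, 16]
BINARY_OP - → 8 - 16 = -8. Stack: [-8]
STORE_FAST s → s=-8. Stack: []
LOAD_FAST_LOAD_FAST a,s → push 4,-8. Stack: [4, -8]
BINARY_OP - → 4 - -8 = 12. Stack: [12]
STORE_FAST z → z=12. Stack: []
LOAD_CONST → push 0. Stack: [0]
STORE_FAST i → i=0. Stack: []
LOAD_FAST i → push 0. Stack: [0]
LOAD_CONST → push 2. Stack: [0, 2]
COMPARE_OP bool(<) → 0 vs 2 = True. Stack: [True]
POP_JUMP_IF_FALSE → pop True; no jump. Stack: []
LOAD_FAST_LOAD_FAST s,i → push -8,0. Stack: [-8, 0]
BINARY_OP + → -8 + 0 = -8. Stack: [-8]
STORE_FAST s → s=-8. Stack: []
LOAD_FAST i → push 0. Stack: [0]
LOAD_CONST → push 1. Stack: [0, 1]
BINARY_OP + → 0 + 1 = 1. Stack: [1]
STORE_FAST i → i=1. Stack: []
LOAD_FAST i → push 1. Stack: [1]
LOAD_CONST → push 2. Stack: [1, 2]
COMPARE_OP bool(<) → 1 vs 2 = True. Stack: [True]
POP_JUMP_IF_FALSE → pop True; no jump. Stack: []
LOAD_FAST_LOAD_FAST s,i → push -8,1. Stack: [-8, 1]
BINARY_OP + → -8 + 1 = -7. Stack: [-7]
STORE_FAST s → s=-7. Stack: []
LOAD_FAST i → push 1. Stack: [1]
LOAD_CONST → push 1. Stack: [1, 1]
BINARY_OP + → 1 + 1 = 2. Stack: [2]
STORE_FAST i → i=2. Stack: []
LOAD_FAST i → push 2. Stack: [2]
LOAD_CONST → push 2. Stack: [2, 2]
COMPARE_OP bool(<) → 2 vs 2 = False. Stack: [False]
POP_JUMP_IF_FALSE → pop False; jump. Stack: []
LOAD_FAST s → push -7. Stack: [-7]
RETURN_VALUE → return -7.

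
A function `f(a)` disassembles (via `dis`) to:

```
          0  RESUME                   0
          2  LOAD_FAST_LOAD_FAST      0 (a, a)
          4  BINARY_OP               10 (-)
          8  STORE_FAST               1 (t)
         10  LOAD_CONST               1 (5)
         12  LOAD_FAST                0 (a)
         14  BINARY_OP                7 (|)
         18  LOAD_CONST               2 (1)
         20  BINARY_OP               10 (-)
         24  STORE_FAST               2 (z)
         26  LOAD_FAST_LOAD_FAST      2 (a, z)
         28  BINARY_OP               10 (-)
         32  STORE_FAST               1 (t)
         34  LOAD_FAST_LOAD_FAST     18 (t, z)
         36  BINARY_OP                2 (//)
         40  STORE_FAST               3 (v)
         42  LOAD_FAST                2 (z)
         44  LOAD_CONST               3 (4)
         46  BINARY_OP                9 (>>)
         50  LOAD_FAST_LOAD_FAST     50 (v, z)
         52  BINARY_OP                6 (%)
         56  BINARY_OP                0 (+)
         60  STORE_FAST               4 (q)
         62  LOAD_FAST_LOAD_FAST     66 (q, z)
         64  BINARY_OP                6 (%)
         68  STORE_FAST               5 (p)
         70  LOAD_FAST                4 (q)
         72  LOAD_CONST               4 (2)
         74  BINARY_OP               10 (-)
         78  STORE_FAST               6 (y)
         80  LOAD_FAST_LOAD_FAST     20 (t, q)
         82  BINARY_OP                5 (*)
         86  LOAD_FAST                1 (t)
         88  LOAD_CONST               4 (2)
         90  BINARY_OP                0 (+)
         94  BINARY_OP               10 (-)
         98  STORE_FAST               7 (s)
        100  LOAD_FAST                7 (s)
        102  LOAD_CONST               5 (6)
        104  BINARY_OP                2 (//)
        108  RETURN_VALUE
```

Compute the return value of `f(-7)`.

LOAD_FAST_LOAD_FAST a,a → push -7,-7. Stack: [-7, -7]
BINARY_OP - → -7 - -7 = 0. Stack: [0]
STORE_FAST t → t=0. Stack: []
LOAD_CONST → push 5. Stack: [5]
LOAD_FAST a → push -7. Stack: [5, -7]
BINARY_OP | → 5 | -7 = -3. Stack: [-3]
LOAD_CONST → push 1. Stack: [-3, 1]
BINARY_OP - → -3 - 1 = -4. Stack: [-4]
STORE_FAST z → z=-4. Stack: []
LOAD_FAST_LOAD_FAST a,z → push -7,-4. Stack: [-7, -4]
BINARY_OP - → -7 - -4 = -3. Stack: [-3]
STORE_FAST t → t=-3. Stack: []
LOAD_FAST_LOAD_FAST t,z → push -3,-4. Stack: [-3, -4]
BINARY_OP // → -3 // -4 = 0. Stack: [0]
STORE_FAST v → v=0. Stack: []
LOAD_FAST z → push -4. Stack: [-4]
LOAD_CONST → push 4. Stack: [-4, 4]
BINARY_OP >> → -4 >> 4 = -1. Stack: [-1]
LOAD_FAST_LOAD_FAST v,z → push 0,-4. Stack: [-1, 0, -4]
BINARY_OP % → 0 % -4 = 0. Stack: [-1, 0]
BINARY_OP + → -1 + 0 = -1. Stack: [-1]
STORE_FAST q → q=-1. Stack: []
LOAD_FAST_LOAD_FAST q,z → push -1,-4. Stack: [-1, -4]
BINARY_OP % → -1 % -4 = -1. Stack: [-1]
STORE_FAST p → p=-1. Stack: []
LOAD_FAST q → push -1. Stack: [-1]
LOAD_CONST → push 2. Stack: [-1, 2]
BINARY_OP - → -1 - 2 = -3. Stack: [-3]
STORE_FAST y → y=-3. Stack: []
LOAD_FAST_LOAD_FAST t,q → push -3,-1. Stack: [-3, -1]
BINARY_OP * → -3 * -1 = 3. Stack: [3]
LOAD_FAST t → push -3. Stack: [3, -3]
LOAD_CONST → push 2. Stack: [3, -3, 2]
BINARY_OP + → -3 + 2 = -1. Stack: [3, -1]
BINARY_OP - → 3 - -1 = 4. Stack: [4]
STORE_FAST s → s=4. Stack: []
LOAD_FAST s → push 4. Stack: [4]
LOAD_CONST → push 6. Stack: [4, 6]
BINARY_OP // → 4 // 6 = 0. Stack: [0]
RETURN_VALUE → return 0.

0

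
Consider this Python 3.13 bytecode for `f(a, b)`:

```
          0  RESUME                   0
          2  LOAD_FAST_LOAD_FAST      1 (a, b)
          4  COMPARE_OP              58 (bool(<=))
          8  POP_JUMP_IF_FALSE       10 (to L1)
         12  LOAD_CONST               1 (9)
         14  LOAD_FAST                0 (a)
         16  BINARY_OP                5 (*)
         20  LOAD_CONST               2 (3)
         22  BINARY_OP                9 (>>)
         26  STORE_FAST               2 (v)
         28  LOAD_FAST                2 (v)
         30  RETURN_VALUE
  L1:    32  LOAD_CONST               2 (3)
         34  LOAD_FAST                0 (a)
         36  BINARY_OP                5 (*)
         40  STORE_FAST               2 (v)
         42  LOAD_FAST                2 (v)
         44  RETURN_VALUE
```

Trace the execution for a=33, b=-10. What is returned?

LOAD_FAST_LOAD_FAST a,b → push 33,-10. Stack: [33, -10]
COMPARE_OP bool(<=) → 33 vs -10 = False. Stack: [False]
POP_JUMP_IF_FALSE → pop False; jump. Stack: []
LOAD_CONST → push 3. Stack: [3]
LOAD_FAST a → push 33. Stack: [3, 33]
BINARY_OP * → 3 * 33 = 99. Stack: [99]
STORE_FAST v → v=99. Stack: []
LOAD_FAST v → push 99. Stack: [99]
RETURN_VALUE → return 99.

99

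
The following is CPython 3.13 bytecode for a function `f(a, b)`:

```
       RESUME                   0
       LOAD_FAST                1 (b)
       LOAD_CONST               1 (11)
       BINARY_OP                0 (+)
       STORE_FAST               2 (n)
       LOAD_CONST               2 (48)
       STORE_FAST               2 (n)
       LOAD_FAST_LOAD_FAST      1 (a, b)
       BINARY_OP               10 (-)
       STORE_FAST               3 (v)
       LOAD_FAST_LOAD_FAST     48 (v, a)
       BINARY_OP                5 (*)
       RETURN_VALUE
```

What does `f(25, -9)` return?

LOAD_FAST b → push -9. Stack: [-9]
LOAD_CONST → push 11. Stack: [-9, 11]
BINARY_OP + → -9 + 11 = 2. Stack: [2]
STORE_FAST n → n=2. Stack: []
LOAD_CONST → push 48. Stack: [48]
STORE_FAST n → n=48. Stack: []
LOAD_FAST_LOAD_FAST a,b → push 25,-9. Stack: [25, -9]
BINARY_OP - → 25 - -9 = 34. Stack: [34]
STORE_FAST v → v=34. Stack: []
LOAD_FAST_LOAD_FAST v,a → push 34,25. Stack: [34, 25]
BINARY_OP * → 34 * 25 = 850. Stack: [850]
RETURN_VALUE → return 850.

850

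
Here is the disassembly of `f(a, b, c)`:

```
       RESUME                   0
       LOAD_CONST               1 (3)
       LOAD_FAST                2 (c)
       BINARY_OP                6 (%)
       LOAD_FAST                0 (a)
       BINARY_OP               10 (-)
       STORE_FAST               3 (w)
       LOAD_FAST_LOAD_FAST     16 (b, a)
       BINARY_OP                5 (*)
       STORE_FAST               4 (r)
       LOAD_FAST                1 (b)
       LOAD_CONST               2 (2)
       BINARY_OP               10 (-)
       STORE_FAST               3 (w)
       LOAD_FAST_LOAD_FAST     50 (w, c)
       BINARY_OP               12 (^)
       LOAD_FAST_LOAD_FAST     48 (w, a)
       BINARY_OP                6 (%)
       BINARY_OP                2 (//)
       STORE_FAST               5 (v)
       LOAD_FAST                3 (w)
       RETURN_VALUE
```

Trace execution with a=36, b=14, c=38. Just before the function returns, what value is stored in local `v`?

3

LOAD_CONST → push 3. Stack: [3]
LOAD_FAST c → push 38. Stack: [3, 38]
BINARY_OP % → 3 % 38 = 3. Stack: [3]
LOAD_FAST a → push 36. Stack: [3, 36]
BINARY_OP - → 3 - 36 = -33. Stack: [-33]
STORE_FAST w → w=-33. Stack: []
LOAD_FAST_LOAD_FAST b,a → push 14,36. Stack: [14, 36]
BINARY_OP * → 14 * 36 = 504. Stack: [504]
STORE_FAST r → r=504. Stack: []
LOAD_FAST b → push 14. Stack: [14]
LOAD_CONST → push 2. Stack: [14, 2]
BINARY_OP - → 14 - 2 = 12. Stack: [12]
STORE_FAST w → w=12. Stack: []
LOAD_FAST_LOAD_FAST w,c → push 12,38. Stack: [12, 38]
BINARY_OP ^ → 12 ^ 38 = 42. Stack: [42]
LOAD_FAST_LOAD_FAST w,a → push 12,36. Stack: [42, 12, 36]
BINARY_OP % → 12 % 36 = 12. Stack: [42, 12]
BINARY_OP // → 42 // 12 = 3. Stack: [3]
STORE_FAST v → v=3. Stack: []
LOAD_FAST w → push 12. Stack: [12]
RETURN_VALUE → return 12.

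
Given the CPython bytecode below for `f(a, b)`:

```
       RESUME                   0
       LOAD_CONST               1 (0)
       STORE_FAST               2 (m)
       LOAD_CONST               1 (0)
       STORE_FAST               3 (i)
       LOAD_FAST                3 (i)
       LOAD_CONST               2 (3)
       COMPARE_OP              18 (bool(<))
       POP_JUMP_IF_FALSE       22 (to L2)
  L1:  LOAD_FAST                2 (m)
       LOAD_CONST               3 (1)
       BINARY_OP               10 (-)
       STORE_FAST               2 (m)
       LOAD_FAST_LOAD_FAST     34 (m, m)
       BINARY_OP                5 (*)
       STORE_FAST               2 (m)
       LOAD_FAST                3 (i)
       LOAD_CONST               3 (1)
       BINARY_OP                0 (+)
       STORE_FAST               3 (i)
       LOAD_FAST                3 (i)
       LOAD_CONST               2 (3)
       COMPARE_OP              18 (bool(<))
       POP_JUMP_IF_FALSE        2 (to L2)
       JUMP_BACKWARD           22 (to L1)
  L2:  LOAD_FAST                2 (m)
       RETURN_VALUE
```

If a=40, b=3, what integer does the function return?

LOAD_CONST → push 0. Stack: [0]
STORE_FAST m → m=0. Stack: []
LOAD_CONST → push 0. Stack: [0]
STORE_FAST i → i=0. Stack: []
LOAD_FAST i → push 0. Stack: [0]
LOAD_CONST → push 3. Stack: [0, 3]
COMPARE_OP bool(<) → 0 vs 3 = True. Stack: [True]
POP_JUMP_IF_FALSE → pop True; no jump. Stack: []
LOAD_FAST m → push 0. Stack: [0]
LOAD_CONST → push 1. Stack: [0, 1]
BINARY_OP - → 0 - 1 = -1. Stack: [-1]
STORE_FAST m → m=-1. Stack: []
LOAD_FAST_LOAD_FAST m,m → push -1,-1. Stack: [-1, -1]
BINARY_OP * → -1 * -1 = 1. Stack: [1]
STORE_FAST m → m=1. Stack: []
LOAD_FAST i → push 0. Stack: [0]
LOAD_CONST → push 1. Stack: [0, 1]
BINARY_OP + → 0 + 1 = 1. Stack: [1]
STORE_FAST i → i=1. Stack: []
LOAD_FAST i → push 1. Stack: [1]
LOAD_CONST → push 3. Stack: [1, 3]
COMPARE_OP bool(<) → 1 vs 3 = True. Stack: [True]
POP_JUMP_IF_FALSE → pop True; no jump. Stack: []
LOAD_FAST m → push 1. Stack: [1]
LOAD_CONST → push 1. Stack: [1, 1]
BINARY_OP - → 1 - 1 = 0. Stack: [0]
STORE_FAST m → m=0. Stack: []
LOAD_FAST_LOAD_FAST m,m → push 0,0. Stack: [0, 0]
BINARY_OP * → 0 * 0 = 0. Stack: [0]
STORE_FAST m → m=0. Stack: []
LOAD_FAST i → push 1. Stack: [1]
LOAD_CONST → push 1. Stack: [1, 1]
BINARY_OP + → 1 + 1 = 2. Stack: [2]
STORE_FAST i → i=2. Stack: []
LOAD_FAST i → push 2. Stack: [2]
LOAD_CONST → push 3. Stack: [2, 3]
COMPARE_OP bool(<) → 2 vs 3 = True. Stack: [True]
POP_JUMP_IF_FALSE → pop True; no jump. Stack: []
LOAD_FAST m → push 0. Stack: [0]
LOAD_CONST → push 1. Stack: [0, 1]
BINARY_OP - → 0 - 1 = -1. Stack: [-1]
STORE_FAST m → m=-1. Stack: []
LOAD_FAST_LOAD_FAST m,m → push -1,-1. Stack: [-1, -1]
BINARY_OP * → -1 * -1 = 1. Stack: [1]
STORE_FAST m → m=1. Stack: []
LOAD_FAST i → push 2. Stack: [2]
LOAD_CONST → push 1. Stack: [2, 1]
BINARY_OP + → 2 + 1 = 3. Stack: [3]
STORE_FAST i → i=3. Stack: []
LOAD_FAST i → push 3. Stack: [3]
LOAD_CONST → push 3. Stack: [3, 3]
COMPARE_OP bool(<) → 3 vs 3 = False. Stack: [False]
POP_JUMP_IF_FALSE → pop False; jump. Stack: []
LOAD_FAST m → push 1. Stack: [1]
RETURN_VALUE → return 1.

1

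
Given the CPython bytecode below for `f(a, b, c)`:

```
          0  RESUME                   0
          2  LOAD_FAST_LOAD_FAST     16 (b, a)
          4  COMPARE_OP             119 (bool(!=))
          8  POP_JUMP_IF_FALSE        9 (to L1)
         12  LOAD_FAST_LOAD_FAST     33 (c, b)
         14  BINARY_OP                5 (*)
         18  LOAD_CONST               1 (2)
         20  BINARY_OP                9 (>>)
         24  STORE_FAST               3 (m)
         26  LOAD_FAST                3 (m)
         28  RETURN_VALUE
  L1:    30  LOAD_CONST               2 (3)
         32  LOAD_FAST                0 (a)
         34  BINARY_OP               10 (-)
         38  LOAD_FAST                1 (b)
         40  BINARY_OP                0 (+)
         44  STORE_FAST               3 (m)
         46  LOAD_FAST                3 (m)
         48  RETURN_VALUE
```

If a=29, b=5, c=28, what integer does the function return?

LOAD_FAST_LOAD_FAST b,a → push 5,29. Stack: [5, 29]
COMPARE_OP bool(!=) → 5 vs 29 = True. Stack: [True]
POP_JUMP_IF_FALSE → pop True; no jump. Stack: []
LOAD_FAST_LOAD_FAST c,b → push 28,5. Stack: [28, 5]
BINARY_OP * → 28 * 5 = 140. Stack: [140]
LOAD_CONST → push 2. Stack: [140, 2]
BINARY_OP >> → 140 >> 2 = 35. Stack: [35]
STORE_FAST m → m=35. Stack: []
LOAD_FAST m → push 35. Stack: [35]
RETURN_VALUE → return 35.

35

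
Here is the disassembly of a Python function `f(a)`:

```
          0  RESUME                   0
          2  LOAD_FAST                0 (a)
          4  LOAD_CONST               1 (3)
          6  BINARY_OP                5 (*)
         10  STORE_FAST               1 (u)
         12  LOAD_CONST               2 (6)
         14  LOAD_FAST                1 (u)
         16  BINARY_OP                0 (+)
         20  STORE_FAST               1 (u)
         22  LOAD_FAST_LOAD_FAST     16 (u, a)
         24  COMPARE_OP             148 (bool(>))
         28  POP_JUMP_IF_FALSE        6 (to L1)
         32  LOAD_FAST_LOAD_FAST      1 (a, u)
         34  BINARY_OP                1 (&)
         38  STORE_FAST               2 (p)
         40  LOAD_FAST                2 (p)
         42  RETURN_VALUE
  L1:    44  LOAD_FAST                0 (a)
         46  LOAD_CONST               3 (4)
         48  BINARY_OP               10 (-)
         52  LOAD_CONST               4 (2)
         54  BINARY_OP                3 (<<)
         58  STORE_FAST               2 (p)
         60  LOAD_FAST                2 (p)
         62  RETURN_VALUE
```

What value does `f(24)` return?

8

LOAD_FAST a → push 24. Stack: [24]
LOAD_CONST → push 3. Stack: [24, 3]
BINARY_OP * → 24 * 3 = 72. Stack: [72]
STORE_FAST u → u=72. Stack: []
LOAD_CONST → push 6. Stack: [6]
LOAD_FAST u → push 72. Stack: [6, 72]
BINARY_OP + → 6 + 72 = 78. Stack: [78]
STORE_FAST u → u=78. Stack: []
LOAD_FAST_LOAD_FAST u,a → push 78,24. Stack: [78, 24]
COMPARE_OP bool(>) → 78 vs 24 = True. Stack: [True]
POP_JUMP_IF_FALSE → pop True; no jump. Stack: []
LOAD_FAST_LOAD_FAST a,u → push 24,78. Stack: [24, 78]
BINARY_OP & → 24 & 78 = 8. Stack: [8]
STORE_FAST p → p=8. Stack: []
LOAD_FAST p → push 8. Stack: [8]
RETURN_VALUE → return 8.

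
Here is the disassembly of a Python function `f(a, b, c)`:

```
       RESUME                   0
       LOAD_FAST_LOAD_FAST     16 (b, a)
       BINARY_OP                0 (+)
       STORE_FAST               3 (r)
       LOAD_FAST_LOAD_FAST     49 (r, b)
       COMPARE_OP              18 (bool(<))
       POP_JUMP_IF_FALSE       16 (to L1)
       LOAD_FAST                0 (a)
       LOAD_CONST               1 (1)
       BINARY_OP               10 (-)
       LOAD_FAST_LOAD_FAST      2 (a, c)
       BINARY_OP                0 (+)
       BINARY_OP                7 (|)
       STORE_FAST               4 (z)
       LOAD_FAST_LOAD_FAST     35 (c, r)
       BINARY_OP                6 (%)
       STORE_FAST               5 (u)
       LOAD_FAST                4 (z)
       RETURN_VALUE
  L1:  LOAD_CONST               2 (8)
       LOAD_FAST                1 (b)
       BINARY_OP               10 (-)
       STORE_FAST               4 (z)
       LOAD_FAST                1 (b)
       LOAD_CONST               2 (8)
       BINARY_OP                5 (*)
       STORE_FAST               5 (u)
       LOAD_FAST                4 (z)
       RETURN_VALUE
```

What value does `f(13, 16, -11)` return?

-8

LOAD_FAST_LOAD_FAST b,a → push 16,13. Stack: [16, 13]
BINARY_OP + → 16 + 13 = 29. Stack: [29]
STORE_FAST r → r=29. Stack: []
LOAD_FAST_LOAD_FAST r,b → push 29,16. Stack: [29, 16]
COMPARE_OP bool(<) → 29 vs 16 = False. Stack: [False]
POP_JUMP_IF_FALSE → pop False; jump. Stack: []
LOAD_CONST → push 8. Stack: [8]
LOAD_FAST b → push 16. Stack: [8, 16]
BINARY_OP - → 8 - 16 = -8. Stack: [-8]
STORE_FAST z → z=-8. Stack: []
LOAD_FAST b → push 16. Stack: [16]
LOAD_CONST → push 8. Stack: [16, 8]
BINARY_OP * → 16 * 8 = 128. Stack: [128]
STORE_FAST u → u=128. Stack: []
LOAD_FAST z → push -8. Stack: [-8]
RETURN_VALUE → return -8.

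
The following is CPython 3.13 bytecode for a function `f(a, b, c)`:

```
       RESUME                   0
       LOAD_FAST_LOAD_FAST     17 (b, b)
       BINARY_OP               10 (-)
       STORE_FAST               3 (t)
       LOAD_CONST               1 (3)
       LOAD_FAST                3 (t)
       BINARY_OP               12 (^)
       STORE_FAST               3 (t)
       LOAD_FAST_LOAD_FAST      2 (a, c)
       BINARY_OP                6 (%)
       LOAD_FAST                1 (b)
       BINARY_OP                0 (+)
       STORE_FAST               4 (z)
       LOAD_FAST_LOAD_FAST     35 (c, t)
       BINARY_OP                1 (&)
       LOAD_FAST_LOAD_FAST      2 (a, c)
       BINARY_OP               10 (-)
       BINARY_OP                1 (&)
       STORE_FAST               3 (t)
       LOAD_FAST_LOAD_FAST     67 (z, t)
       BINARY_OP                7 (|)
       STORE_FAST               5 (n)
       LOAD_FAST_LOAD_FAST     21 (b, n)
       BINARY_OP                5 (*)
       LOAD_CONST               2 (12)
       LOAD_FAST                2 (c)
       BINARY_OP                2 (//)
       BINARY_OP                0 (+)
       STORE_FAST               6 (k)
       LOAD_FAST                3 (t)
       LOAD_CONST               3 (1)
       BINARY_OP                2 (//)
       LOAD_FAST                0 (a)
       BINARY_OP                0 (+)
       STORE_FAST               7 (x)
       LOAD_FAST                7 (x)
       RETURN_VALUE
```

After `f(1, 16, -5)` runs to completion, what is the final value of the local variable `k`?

221

LOAD_FAST_LOAD_FAST b,b → push 16,16. Stack: [16, 16]
BINARY_OP - → 16 - 16 = 0. Stack: [0]
STORE_FAST t → t=0. Stack: []
LOAD_CONST → push 3. Stack: [3]
LOAD_FAST t → push 0. Stack: [3, 0]
BINARY_OP ^ → 3 ^ 0 = 3. Stack: [3]
STORE_FAST t → t=3. Stack: []
LOAD_FAST_LOAD_FAST a,c → push 1,-5. Stack: [1, -5]
BINARY_OP % → 1 % -5 = -4. Stack: [-4]
LOAD_FAST b → push 16. Stack: [-4, 16]
BINARY_OP + → -4 + 16 = 12. Stack: [12]
STORE_FAST z → z=12. Stack: []
LOAD_FAST_LOAD_FAST c,t → push -5,3. Stack: [-5, 3]
BINARY_OP & → -5 & 3 = 3. Stack: [3]
LOAD_FAST_LOAD_FAST a,c → push 1,-5. Stack: [3, 1, -5]
BINARY_OP - → 1 - -5 = 6. Stack: [3, 6]
BINARY_OP & → 3 & 6 = 2. Stack: [2]
STORE_FAST t → t=2. Stack: []
LOAD_FAST_LOAD_FAST z,t → push 12,2. Stack: [12, 2]
BINARY_OP | → 12 | 2 = 14. Stack: [14]
STORE_FAST n → n=14. Stack: []
LOAD_FAST_LOAD_FAST b,n → push 16,14. Stack: [16, 14]
BINARY_OP * → 16 * 14 = 224. Stack: [224]
LOAD_CONST → push 12. Stack: [224, 12]
LOAD_FAST c → push -5. Stack: [224, 12, -5]
BINARY_OP // → 12 // -5 = -3. Stack: [224, -3]
BINARY_OP + → 224 + -3 = 221. Stack: [221]
STORE_FAST k → k=221. Stack: []
LOAD_FAST t → push 2. Stack: [2]
LOAD_CONST → push 1. Stack: [2, 1]
BINARY_OP // → 2 // 1 = 2. Stack: [2]
LOAD_FAST a → push 1. Stack: [2, 1]
BINARY_OP + → 2 + 1 = 3. Stack: [3]
STORE_FAST x → x=3. Stack: []
LOAD_FAST x → push 3. Stack: [3]
RETURN_VALUE → return 3.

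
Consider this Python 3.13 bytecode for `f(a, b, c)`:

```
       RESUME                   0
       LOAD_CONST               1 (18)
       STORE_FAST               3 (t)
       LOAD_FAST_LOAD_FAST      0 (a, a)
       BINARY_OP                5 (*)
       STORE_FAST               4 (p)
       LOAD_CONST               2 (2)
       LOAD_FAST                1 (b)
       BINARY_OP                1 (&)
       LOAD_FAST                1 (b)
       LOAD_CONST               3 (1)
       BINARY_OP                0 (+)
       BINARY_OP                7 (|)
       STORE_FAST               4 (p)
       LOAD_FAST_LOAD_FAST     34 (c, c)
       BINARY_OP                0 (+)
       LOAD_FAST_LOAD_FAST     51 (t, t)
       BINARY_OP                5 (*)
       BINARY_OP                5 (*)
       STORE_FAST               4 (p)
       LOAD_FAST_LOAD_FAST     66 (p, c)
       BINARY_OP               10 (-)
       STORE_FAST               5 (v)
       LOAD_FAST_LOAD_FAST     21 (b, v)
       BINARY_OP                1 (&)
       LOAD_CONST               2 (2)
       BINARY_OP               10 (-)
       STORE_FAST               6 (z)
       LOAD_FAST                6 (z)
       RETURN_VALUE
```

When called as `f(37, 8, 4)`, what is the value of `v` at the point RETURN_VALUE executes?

2588

LOAD_CONST → push 18. Stack: [18]
STORE_FAST t → t=18. Stack: []
LOAD_FAST_LOAD_FAST a,a → push 37,37. Stack: [37, 37]
BINARY_OP * → 37 * 37 = 1369. Stack: [1369]
STORE_FAST p → p=1369. Stack: []
LOAD_CONST → push 2. Stack: [2]
LOAD_FAST b → push 8. Stack: [2, 8]
BINARY_OP & → 2 & 8 = 0. Stack: [0]
LOAD_FAST b → push 8. Stack: [0, 8]
LOAD_CONST → push 1. Stack: [0, 8, 1]
BINARY_OP + → 8 + 1 = 9. Stack: [0, 9]
BINARY_OP | → 0 | 9 = 9. Stack: [9]
STORE_FAST p → p=9. Stack: []
LOAD_FAST_LOAD_FAST c,c → push 4,4. Stack: [4, 4]
BINARY_OP + → 4 + 4 = 8. Stack: [8]
LOAD_FAST_LOAD_FAST t,t → push 18,18. Stack: [8, 18, 18]
BINARY_OP * → 18 * 18 = 324. Stack: [8, 324]
BINARY_OP * → 8 * 324 = 2592. Stack: [2592]
STORE_FAST p → p=2592. Stack: []
LOAD_FAST_LOAD_FAST p,c → push 2592,4. Stack: [2592, 4]
BINARY_OP - → 2592 - 4 = 2588. Stack: [2588]
STORE_FAST v → v=2588. Stack: []
LOAD_FAST_LOAD_FAST b,v → push 8,2588. Stack: [8, 2588]
BINARY_OP & → 8 & 2588 = 8. Stack: [8]
LOAD_CONST → push 2. Stack: [8, 2]
BINARY_OP - → 8 - 2 = 6. Stack: [6]
STORE_FAST z → z=6. Stack: []
LOAD_FAST z → push 6. Stack: [6]
RETURN_VALUE → return 6.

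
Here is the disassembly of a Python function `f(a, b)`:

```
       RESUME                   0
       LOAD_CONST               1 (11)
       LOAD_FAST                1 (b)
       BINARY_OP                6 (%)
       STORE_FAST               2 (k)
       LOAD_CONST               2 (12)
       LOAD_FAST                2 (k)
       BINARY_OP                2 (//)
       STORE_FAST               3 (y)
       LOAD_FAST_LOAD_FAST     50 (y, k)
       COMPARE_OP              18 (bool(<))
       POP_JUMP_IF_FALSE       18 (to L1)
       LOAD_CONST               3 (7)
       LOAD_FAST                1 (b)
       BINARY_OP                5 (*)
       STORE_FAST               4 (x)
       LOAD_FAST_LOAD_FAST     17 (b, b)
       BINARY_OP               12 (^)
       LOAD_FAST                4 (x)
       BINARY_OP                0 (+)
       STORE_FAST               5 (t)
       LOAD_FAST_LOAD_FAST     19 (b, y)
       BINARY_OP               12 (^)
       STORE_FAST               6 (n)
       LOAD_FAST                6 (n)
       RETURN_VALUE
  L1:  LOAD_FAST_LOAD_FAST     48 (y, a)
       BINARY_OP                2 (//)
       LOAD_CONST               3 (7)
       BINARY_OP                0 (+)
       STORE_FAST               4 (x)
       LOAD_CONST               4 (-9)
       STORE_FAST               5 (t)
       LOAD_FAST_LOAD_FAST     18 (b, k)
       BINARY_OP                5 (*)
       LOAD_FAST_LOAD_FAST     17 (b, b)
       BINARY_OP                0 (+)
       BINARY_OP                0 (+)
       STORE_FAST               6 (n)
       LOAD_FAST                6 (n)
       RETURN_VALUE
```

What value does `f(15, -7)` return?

LOAD_CONST → push 11. Stack: [11]
LOAD_FAST b → push -7. Stack: [11, -7]
BINARY_OP % → 11 % -7 = -3. Stack: [-3]
STORE_FAST k → k=-3. Stack: []
LOAD_CONST → push 12. Stack: [12]
LOAD_FAST k → push -3. Stack: [12, -3]
BINARY_OP // → 12 // -3 = -4. Stack: [-4]
STORE_FAST y → y=-4. Stack: []
LOAD_FAST_LOAD_FAST y,k → push -4,-3. Stack: [-4, -3]
COMPARE_OP bool(<) → -4 vs -3 = True. Stack: [True]
POP_JUMP_IF_FALSE → pop True; no jump. Stack: []
LOAD_CONST → push 7. Stack: [7]
LOAD_FAST b → push -7. Stack: [7, -7]
BINARY_OP * → 7 * -7 = -49. Stack: [-49]
STORE_FAST x → x=-49. Stack: []
LOAD_FAST_LOAD_FAST b,b → push -7,-7. Stack: [-7, -7]
BINARY_OP ^ → -7 ^ -7 = 0. Stack: [0]
LOAD_FAST x → push -49. Stack: [0, -49]
BINARY_OP + → 0 + -49 = -49. Stack: [-49]
STORE_FAST t → t=-49. Stack: []
LOAD_FAST_LOAD_FAST b,y → push -7,-4. Stack: [-7, -4]
BINARY_OP ^ → -7 ^ -4 = 5. Stack: [5]
STORE_FAST n → n=5. Stack: []
LOAD_FAST n → push 5. Stack: [5]
RETURN_VALUE → return 5.

5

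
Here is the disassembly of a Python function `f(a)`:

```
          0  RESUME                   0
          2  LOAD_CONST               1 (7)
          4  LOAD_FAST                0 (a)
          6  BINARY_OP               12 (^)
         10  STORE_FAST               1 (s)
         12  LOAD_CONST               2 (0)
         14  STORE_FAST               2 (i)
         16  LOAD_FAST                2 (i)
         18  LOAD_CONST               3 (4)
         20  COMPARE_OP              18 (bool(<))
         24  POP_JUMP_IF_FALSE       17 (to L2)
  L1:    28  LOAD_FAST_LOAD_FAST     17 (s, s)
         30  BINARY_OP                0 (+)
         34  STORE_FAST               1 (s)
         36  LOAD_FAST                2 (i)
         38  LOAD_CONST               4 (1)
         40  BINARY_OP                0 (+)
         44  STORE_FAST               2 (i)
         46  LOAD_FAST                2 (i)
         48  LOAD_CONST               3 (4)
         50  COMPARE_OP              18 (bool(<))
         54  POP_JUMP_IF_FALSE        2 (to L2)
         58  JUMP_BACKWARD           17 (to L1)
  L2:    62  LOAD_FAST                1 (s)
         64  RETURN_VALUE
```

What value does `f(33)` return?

LOAD_CONST → push 7. Stack: [7]
LOAD_FAST a → push 33. Stack: [7, 33]
BINARY_OP ^ → 7 ^ 33 = 38. Stack: [38]
STORE_FAST s → s=38. Stack: []
LOAD_CONST → push 0. Stack: [0]
STORE_FAST i → i=0. Stack: []
LOAD_FAST i → push 0. Stack: [0]
LOAD_CONST → push 4. Stack: [0, 4]
COMPARE_OP bool(<) → 0 vs 4 = True. Stack: [True]
POP_JUMP_IF_FALSE → pop True; no jump. Stack: []
LOAD_FAST_LOAD_FAST s,s → push 38,38. Stack: [38, 38]
BINARY_OP + → 38 + 38 = 76. Stack: [76]
STORE_FAST s → s=76. Stack: []
LOAD_FAST i → push 0. Stack: [0]
LOAD_CONST → push 1. Stack: [0, 1]
BINARY_OP + → 0 + 1 = 1. Stack: [1]
STORE_FAST i → i=1. Stack: []
LOAD_FAST i → push 1. Stack: [1]
LOAD_CONST → push 4. Stack: [1, 4]
COMPARE_OP bool(<) → 1 vs 4 = True. Stack: [True]
POP_JUMP_IF_FALSE → pop True; no jump. Stack: []
LOAD_FAST_LOAD_FAST s,s → push 76,76. Stack: [76, 76]
BINARY_OP + → 76 + 76 = 152. Stack: [152]
STORE_FAST s → s=152. Stack: []
LOAD_FAST i → push 1. Stack: [1]
LOAD_CONST → push 1. Stack: [1, 1]
BINARY_OP + → 1 + 1 = 2. Stack: [2]
STORE_FAST i → i=2. Stack: []
LOAD_FAST i → push 2. Stack: [2]
LOAD_CONST → push 4. Stack: [2, 4]
COMPARE_OP bool(<) → 2 vs 4 = True. Stack: [True]
POP_JUMP_IF_FALSE → pop True; no jump. Stack: []
LOAD_FAST_LOAD_FAST s,s → push 152,152. Stack: [152, 152]
BINARY_OP + → 152 + 152 = 304. Stack: [304]
STORE_FAST s → s=304. Stack: []
LOAD_FAST i → push 2. Stack: [2]
LOAD_CONST → push 1. Stack: [2, 1]
BINARY_OP + → 2 + 1 = 3. Stack: [3]
STORE_FAST i → i=3. Stack: []
LOAD_FAST i → push 3. Stack: [3]
LOAD_CONST → push 4. Stack: [3, 4]
COMPARE_OP bool(<) → 3 vs 4 = True. Stack: [True]
POP_JUMP_IF_FALSE → pop True; no jump. Stack: []
LOAD_FAST_LOAD_FAST s,s → push 304,304. Stack: [304, 304]
BINARY_OP + → 304 + 304 = 608. Stack: [608]
STORE_FAST s → s=608. Stack: []
LOAD_FAST i → push 3. Stack: [3]
LOAD_CONST → push 1. Stack: [3, 1]
BINARY_OP + → 3 + 1 = 4. Stack: [4]
STORE_FAST i → i=4. Stack: []
LOAD_FAST i → push 4. Stack: [4]
LOAD_CONST → push 4. Stack: [4, 4]
COMPARE_OP bool(<) → 4 vs 4 = False. Stack: [False]
POP_JUMP_IF_FALSE → pop False; jump. Stack: []
LOAD_FAST s → push 608. Stack: [608]
RETURN_VALUE → return 608.

608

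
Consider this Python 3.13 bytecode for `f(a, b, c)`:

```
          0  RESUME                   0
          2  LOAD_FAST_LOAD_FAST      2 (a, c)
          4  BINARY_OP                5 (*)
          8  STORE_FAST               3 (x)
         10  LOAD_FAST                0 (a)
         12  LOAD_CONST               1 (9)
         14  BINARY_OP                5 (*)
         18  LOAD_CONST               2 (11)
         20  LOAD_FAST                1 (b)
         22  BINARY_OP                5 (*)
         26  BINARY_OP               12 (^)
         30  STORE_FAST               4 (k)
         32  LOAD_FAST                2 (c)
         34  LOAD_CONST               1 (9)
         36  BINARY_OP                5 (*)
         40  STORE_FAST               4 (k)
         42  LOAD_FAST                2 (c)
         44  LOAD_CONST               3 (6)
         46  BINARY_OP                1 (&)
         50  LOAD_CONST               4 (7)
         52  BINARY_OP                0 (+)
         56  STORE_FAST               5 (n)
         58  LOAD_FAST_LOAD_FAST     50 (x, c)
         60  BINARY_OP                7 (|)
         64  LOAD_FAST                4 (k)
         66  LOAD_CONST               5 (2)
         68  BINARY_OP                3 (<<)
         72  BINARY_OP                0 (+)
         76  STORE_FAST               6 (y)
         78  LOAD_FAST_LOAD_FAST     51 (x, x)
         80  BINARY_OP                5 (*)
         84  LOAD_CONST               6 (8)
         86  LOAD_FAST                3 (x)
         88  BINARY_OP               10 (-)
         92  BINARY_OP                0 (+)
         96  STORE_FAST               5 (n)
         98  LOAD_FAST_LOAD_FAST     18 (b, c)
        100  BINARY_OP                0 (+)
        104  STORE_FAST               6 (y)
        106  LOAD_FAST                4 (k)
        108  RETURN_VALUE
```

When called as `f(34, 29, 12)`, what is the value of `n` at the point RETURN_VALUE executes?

LOAD_FAST_LOAD_FAST a,c → push 34,12. Stack: [34, 12]
BINARY_OP * → 34 * 12 = 408. Stack: [408]
STORE_FAST x → x=408. Stack: []
LOAD_FAST a → push 34. Stack: [34]
LOAD_CONST → push 9. Stack: [34, 9]
BINARY_OP * → 34 * 9 = 306. Stack: [306]
LOAD_CONST → push 11. Stack: [306, 11]
LOAD_FAST b → push 29. Stack: [306, 11, 29]
BINARY_OP * → 11 * 29 = 319. Stack: [306, 319]
BINARY_OP ^ → 306 ^ 319 = 13. Stack: [13]
STORE_FAST k → k=13. Stack: []
LOAD_FAST c → push 12. Stack: [12]
LOAD_CONST → push 9. Stack: [12, 9]
BINARY_OP * → 12 * 9 = 108. Stack: [108]
STORE_FAST k → k=108. Stack: []
LOAD_FAST c → push 12. Stack: [12]
LOAD_CONST → push 6. Stack: [12, 6]
BINARY_OP & → 12 & 6 = 4. Stack: [4]
LOAD_CONST → push 7. Stack: [4, 7]
BINARY_OP + → 4 + 7 = 11. Stack: [11]
STORE_FAST n → n=11. Stack: []
LOAD_FAST_LOAD_FAST x,c → push 408,12. Stack: [408, 12]
BINARY_OP | → 408 | 12 = 412. Stack: [412]
LOAD_FAST k → push 108. Stack: [412, 108]
LOAD_CONST → push 2. Stack: [412, 108, 2]
BINARY_OP << → 108 << 2 = 432. Stack: [412, 432]
BINARY_OP + → 412 + 432 = 844. Stack: [844]
STORE_FAST y → y=844. Stack: []
LOAD_FAST_LOAD_FAST x,x → push 408,408. Stack: [408, 408]
BINARY_OP * → 408 * 408 = 166464. Stack: [166464]
LOAD_CONST → push 8. Stack: [166464, 8]
LOAD_FAST x → push 408. Stack: [166464, 8, 408]
BINARY_OP - → 8 - 408 = -400. Stack: [166464, -400]
BINARY_OP + → 166464 + -400 = 166064. Stack: [166064]
STORE_FAST n → n=166064. Stack: []
LOAD_FAST_LOAD_FAST b,c → push 29,12. Stack: [29, 12]
BINARY_OP + → 29 + 12 = 41. Stack: [41]
STORE_FAST y → y=41. Stack: []
LOAD_FAST k → push 108. Stack: [108]
RETURN_VALUE → return 108.

166064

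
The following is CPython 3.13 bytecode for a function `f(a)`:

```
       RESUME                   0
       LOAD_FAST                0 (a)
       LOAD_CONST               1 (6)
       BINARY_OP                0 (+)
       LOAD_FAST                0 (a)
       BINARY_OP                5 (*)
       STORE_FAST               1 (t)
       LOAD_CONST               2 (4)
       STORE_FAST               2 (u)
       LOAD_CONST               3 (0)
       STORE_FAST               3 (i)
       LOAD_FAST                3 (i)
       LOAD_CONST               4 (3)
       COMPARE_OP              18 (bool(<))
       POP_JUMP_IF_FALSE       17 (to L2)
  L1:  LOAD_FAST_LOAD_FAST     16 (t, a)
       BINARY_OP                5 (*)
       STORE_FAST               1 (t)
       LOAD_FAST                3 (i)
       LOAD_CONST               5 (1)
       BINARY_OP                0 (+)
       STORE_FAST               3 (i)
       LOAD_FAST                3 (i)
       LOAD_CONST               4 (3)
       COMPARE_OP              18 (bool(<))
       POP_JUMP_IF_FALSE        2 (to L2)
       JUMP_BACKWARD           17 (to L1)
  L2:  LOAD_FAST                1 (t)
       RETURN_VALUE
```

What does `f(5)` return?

LOAD_FAST a → push 5. Stack: [5]
LOAD_CONST → push 6. Stack: [5, 6]
BINARY_OP + → 5 + 6 = 11. Stack: [11]
LOAD_FAST a → push 5. Stack: [11, 5]
BINARY_OP * → 11 * 5 = 55. Stack: [55]
STORE_FAST t → t=55. Stack: []
LOAD_CONST → push 4. Stack: [4]
STORE_FAST u → u=4. Stack: []
LOAD_CONST → push 0. Stack: [0]
STORE_FAST i → i=0. Stack: []
LOAD_FAST i → push 0. Stack: [0]
LOAD_CONST → push 3. Stack: [0, 3]
COMPARE_OP bool(<) → 0 vs 3 = True. Stack: [True]
POP_JUMP_IF_FALSE → pop True; no jump. Stack: []
LOAD_FAST_LOAD_FAST t,a → push 55,5. Stack: [55, 5]
BINARY_OP * → 55 * 5 = 275. Stack: [275]
STORE_FAST t → t=275. Stack: []
LOAD_FAST i → push 0. Stack: [0]
LOAD_CONST → push 1. Stack: [0, 1]
BINARY_OP + → 0 + 1 = 1. Stack: [1]
STORE_FAST i → i=1. Stack: []
LOAD_FAST i → push 1. Stack: [1]
LOAD_CONST → push 3. Stack: [1, 3]
COMPARE_OP bool(<) → 1 vs 3 = True. Stack: [True]
POP_JUMP_IF_FALSE → pop True; no jump. Stack: []
LOAD_FAST_LOAD_FAST t,a → push 275,5. Stack: [275, 5]
BINARY_OP * → 275 * 5 = 1375. Stack: [1375]
STORE_FAST t → t=1375. Stack: []
LOAD_FAST i → push 1. Stack: [1]
LOAD_CONST → push 1. Stack: [1, 1]
BINARY_OP + → 1 + 1 = 2. Stack: [2]
STORE_FAST i → i=2. Stack: []
LOAD_FAST i → push 2. Stack: [2]
LOAD_CONST → push 3. Stack: [2, 3]
COMPARE_OP bool(<) → 2 vs 3 = True. Stack: [True]
POP_JUMP_IF_FALSE → pop True; no jump. Stack: []
LOAD_FAST_LOAD_FAST t,a → push 1375,5. Stack: [1375, 5]
BINARY_OP * → 1375 * 5 = 6875. Stack: [6875]
STORE_FAST t → t=6875. Stack: []
LOAD_FAST i → push 2. Stack: [2]
LOAD_CONST → push 1. Stack: [2, 1]
BINARY_OP + → 2 + 1 = 3. Stack: [3]
STORE_FAST i → i=3. Stack: []
LOAD_FAST i → push 3. Stack: [3]
LOAD_CONST → push 3. Stack: [3, 3]
COMPARE_OP bool(<) → 3 vs 3 = False. Stack: [False]
POP_JUMP_IF_FALSE → pop False; jump. Stack: []
LOAD_FAST t → push 6875. Stack: [6875]
RETURN_VALUE → return 6875.

6875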